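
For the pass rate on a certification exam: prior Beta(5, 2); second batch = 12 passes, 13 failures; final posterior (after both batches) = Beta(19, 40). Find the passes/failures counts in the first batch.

2 passes and 25 failures

Sequential conjugate updates are equivalent to a single update on the pooled data, so total successes = posterior α − prior α and total failures = posterior β − prior β.
Total across both batches: 19−5=14 passes, 40−2=38 failures.
Subtract the second batch: 14−12=2 passes and 38−13=25 failures.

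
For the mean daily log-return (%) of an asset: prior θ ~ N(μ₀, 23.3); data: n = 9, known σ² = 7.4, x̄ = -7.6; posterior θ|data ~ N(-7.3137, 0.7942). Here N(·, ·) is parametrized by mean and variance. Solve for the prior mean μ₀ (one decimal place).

With known observation variance, the Normal–Normal posterior has precision τ_n = τ₀ + n/σ² and mean μ_n = (τ₀μ₀ + (n/σ²)x̄)/τ_n.
Here τ₀ = 1/23.3 = 0.042918 and τ_data = 9/7.4 = 1.216216, so τ_n = 1.259134.
Rearranging for μ₀: μ₀ = (μ_n·τ_n − τ_data·x̄)/τ₀ = (-7.3137·1.259134 − 1.216216·-7.6) / 0.042918 = 0.034313/0.042918 ≈ 0.8.

μ₀ = 0.8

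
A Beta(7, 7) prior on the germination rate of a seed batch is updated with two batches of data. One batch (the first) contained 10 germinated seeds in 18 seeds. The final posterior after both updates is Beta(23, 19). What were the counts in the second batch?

6 germinated seeds and 4 non-germinating seeds

Sequential conjugate updates are equivalent to a single update on the pooled data, so total successes = posterior α − prior α and total failures = posterior β − prior β.
Total across both batches: 23−7=16 germinated seeds, 19−7=12 non-germinating seeds.
Subtract the first batch: 16−10=6 germinated seeds and 12−8=4 non-germinating seeds.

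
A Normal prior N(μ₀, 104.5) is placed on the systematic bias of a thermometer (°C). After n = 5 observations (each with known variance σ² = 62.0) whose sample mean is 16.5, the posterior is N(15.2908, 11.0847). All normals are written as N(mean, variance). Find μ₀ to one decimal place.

With known observation variance, the Normal–Normal posterior has precision τ_n = τ₀ + n/σ² and mean μ_n = (τ₀μ₀ + (n/σ²)x̄)/τ_n.
Here τ₀ = 1/104.5 = 0.009569 and τ_data = 5/62.0 = 0.080645, so τ_n = 0.090214.
Rearranging for μ₀: μ₀ = (μ_n·τ_n − τ_data·x̄)/τ₀ = (15.2908·0.090214 − 0.080645·16.5) / 0.009569 = 0.048802/0.009569 ≈ 5.1.

μ₀ = 5.1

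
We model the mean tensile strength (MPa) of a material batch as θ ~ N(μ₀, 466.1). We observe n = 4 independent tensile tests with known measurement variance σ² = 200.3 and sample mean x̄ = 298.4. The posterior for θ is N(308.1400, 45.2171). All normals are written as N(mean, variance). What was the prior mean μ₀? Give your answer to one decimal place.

μ₀ = 398.8

The posterior mean is a precision-weighted average: μ_n = (τ₀μ₀ + τ_data·x̄)/(τ₀+τ_data), with τ₀=1/σ₀² and τ_data=n/σ².
Here τ₀ = 1/466.1 = 0.002145 and τ_data = 4/200.3 = 0.019970, so τ_n = 0.022115.
Rearranging for μ₀: μ₀ = (μ_n·τ_n − τ_data·x̄)/τ₀ = (308.1400·0.022115 − 0.019970·298.4) / 0.002145 = 0.855468/0.002145 ≈ 398.8.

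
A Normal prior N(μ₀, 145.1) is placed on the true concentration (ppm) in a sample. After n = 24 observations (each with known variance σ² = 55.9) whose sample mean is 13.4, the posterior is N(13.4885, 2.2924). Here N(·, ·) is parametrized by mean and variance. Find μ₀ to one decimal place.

With known observation variance, the Normal–Normal posterior has precision τ_n = τ₀ + n/σ² and mean μ_n = (τ₀μ₀ + (n/σ²)x̄)/τ_n.
Here τ₀ = 1/145.1 = 0.006892 and τ_data = 24/55.9 = 0.429338, so τ_n = 0.436230.
Rearranging for μ₀: μ₀ = (μ_n·τ_n − τ_data·x̄)/τ₀ = (13.4885·0.436230 − 0.429338·13.4) / 0.006892 = 0.130959/0.006892 ≈ 19.0.

μ₀ = 19.0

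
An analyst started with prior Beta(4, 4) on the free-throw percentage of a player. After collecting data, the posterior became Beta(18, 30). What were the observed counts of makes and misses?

Under Beta–binomial conjugacy the posterior parameters are (a+s, b+f).
So s = 18 − 4 = 14 and f = 30 − 4 = 26.

14 makes and 26 misses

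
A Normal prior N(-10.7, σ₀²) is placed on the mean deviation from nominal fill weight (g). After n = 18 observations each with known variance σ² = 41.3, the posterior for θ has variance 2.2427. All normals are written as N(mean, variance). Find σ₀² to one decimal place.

Posterior precision equals prior precision plus data precision: 1/σ_n² = 1/σ₀² + n/σ².
So 1/σ₀² = 1/2.2427 − 18/41.3 = 0.445891 − 0.435835 = 0.010056.
Hence σ₀² = 1/0.010056 ≈ 99.4.

σ₀² = 99.4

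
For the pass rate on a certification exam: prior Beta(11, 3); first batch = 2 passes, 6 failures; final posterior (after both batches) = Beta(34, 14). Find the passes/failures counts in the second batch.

21 passes and 5 failures

Sequential conjugate updates are equivalent to a single update on the pooled data, so total successes = posterior α − prior α and total failures = posterior β − prior β.
Total across both batches: 34−11=23 passes, 14−3=11 failures.
Subtract the first batch: 23−2=21 passes and 11−6=5 failures.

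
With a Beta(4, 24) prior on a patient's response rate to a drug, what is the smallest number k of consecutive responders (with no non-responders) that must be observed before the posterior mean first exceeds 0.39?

k = 12

After k responders and 0 non-responders the posterior is Beta(4+k, 24), with mean (4+k)/(4+24+k).
Set (4+k)/(28+k) > 0.39 and solve: k > (0.39·28 − 4)/(1 − 0.39) = 11.344.
The smallest integer exceeding 11.344 is 12.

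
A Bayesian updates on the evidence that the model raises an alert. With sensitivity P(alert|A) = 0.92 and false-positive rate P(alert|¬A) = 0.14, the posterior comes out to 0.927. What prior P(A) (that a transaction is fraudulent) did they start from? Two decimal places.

Bayes' rule in odds form gives O(A|E) = O(A)·[P(E|A)/P(E|¬A)], hence O(A) = O(A|E)/LR.
Posterior odds = 0.927/(1−0.927) = 12.6986. LR = 0.92/0.14 = 6.5714.
Prior odds = 12.6986/6.5714 = 1.9324, so P(A) = 1.9324/(1+1.9324) ≈ 0.66.

P(A) = 0.66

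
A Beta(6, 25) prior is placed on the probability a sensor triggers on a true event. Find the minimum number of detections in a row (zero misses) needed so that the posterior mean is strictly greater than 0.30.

k = 5

After k detections and 0 misses the posterior is Beta(6+k, 25), with mean (6+k)/(6+25+k).
Set (6+k)/(31+k) > 0.30 and solve: k > (0.30·31 − 6)/(1 − 0.30) = 4.714.
The smallest integer exceeding 4.714 is 5.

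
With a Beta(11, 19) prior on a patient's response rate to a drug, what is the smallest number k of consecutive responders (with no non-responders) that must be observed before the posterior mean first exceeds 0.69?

After k responders and 0 non-responders the posterior is Beta(11+k, 19), with mean (11+k)/(11+19+k).
Set (11+k)/(30+k) > 0.69 and solve: k > (0.69·30 − 11)/(1 − 0.69) = 31.290.
The smallest integer exceeding 31.290 is 32, and checking k=32: (43)/(62) = 0.6935 > 0.69.

k = 32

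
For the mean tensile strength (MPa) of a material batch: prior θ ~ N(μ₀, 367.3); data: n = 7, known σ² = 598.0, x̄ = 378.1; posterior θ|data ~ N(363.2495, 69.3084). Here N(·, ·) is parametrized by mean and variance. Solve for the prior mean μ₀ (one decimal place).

With known observation variance, the Normal–Normal posterior has precision τ_n = τ₀ + n/σ² and mean μ_n = (τ₀μ₀ + (n/σ²)x̄)/τ_n.
Here τ₀ = 1/367.3 = 0.002723 and τ_data = 7/598.0 = 0.011706, so τ_n = 0.014429.
Rearranging for μ₀: μ₀ = (μ_n·τ_n − τ_data·x̄)/τ₀ = (363.2495·0.014429 − 0.011706·378.1) / 0.002723 = 0.815288/0.002723 ≈ 299.4.

μ₀ = 299.4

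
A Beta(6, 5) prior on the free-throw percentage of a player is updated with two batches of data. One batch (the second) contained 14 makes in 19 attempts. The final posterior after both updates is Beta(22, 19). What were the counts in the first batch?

2 makes and 9 misses

Because Beta–binomial updating is additive in the counts, the combined data contributed (α_post−α_prior, β_post−β_prior) successes and failures.
Total across both batches: 22−6=16 makes, 19−5=14 misses.
Subtract the second batch: 16−14=2 makes and 14−5=9 misses.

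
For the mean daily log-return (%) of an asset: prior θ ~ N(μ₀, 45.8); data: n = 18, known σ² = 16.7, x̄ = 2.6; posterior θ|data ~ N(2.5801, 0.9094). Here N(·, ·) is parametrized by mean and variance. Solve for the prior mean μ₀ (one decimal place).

The posterior mean is a precision-weighted average: μ_n = (τ₀μ₀ + τ_data·x̄)/(τ₀+τ_data), with τ₀=1/σ₀² and τ_data=n/σ².
Here τ₀ = 1/45.8 = 0.021834 and τ_data = 18/16.7 = 1.077844, so τ_n = 1.099678.
Rearranging for μ₀: μ₀ = (μ_n·τ_n − τ_data·x̄)/τ₀ = (2.5801·1.099678 − 1.077844·2.6) / 0.021834 = 0.034885/0.021834 ≈ 1.6.

μ₀ = 1.6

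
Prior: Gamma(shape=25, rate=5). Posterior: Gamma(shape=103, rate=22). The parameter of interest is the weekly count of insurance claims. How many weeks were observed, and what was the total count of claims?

Gamma–Poisson conjugacy: posterior shape = α + Σxᵢ, posterior rate = β + n.
Matching: Σxᵢ = 103 − 25 = 78 and n = 22 − 5 = 17.

n = 17 weeks with total 78 claims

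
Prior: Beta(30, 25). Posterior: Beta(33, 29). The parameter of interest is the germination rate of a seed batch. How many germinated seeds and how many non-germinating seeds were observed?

3 germinated seeds and 4 non-germinating seeds

A Beta(α, β) prior with s successes and f failures in binomial data gives a Beta(α+s, β+f) posterior.
So s = 33 − 30 = 3 and f = 29 − 25 = 4.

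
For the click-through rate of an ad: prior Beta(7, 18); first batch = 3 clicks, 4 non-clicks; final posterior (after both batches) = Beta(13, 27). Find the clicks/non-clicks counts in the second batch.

3 clicks and 5 non-clicks

Because Beta–binomial updating is additive in the counts, the combined data contributed (α_post−α_prior, β_post−β_prior) successes and failures.
Total across both batches: 13−7=6 clicks, 27−18=9 non-clicks.
Subtract the first batch: 6−3=3 clicks and 9−4=5 non-clicks.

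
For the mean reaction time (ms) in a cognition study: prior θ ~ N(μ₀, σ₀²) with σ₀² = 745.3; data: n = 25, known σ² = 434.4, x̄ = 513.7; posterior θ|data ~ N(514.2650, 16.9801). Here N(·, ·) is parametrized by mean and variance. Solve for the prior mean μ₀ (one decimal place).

μ₀ = 538.5

With known observation variance, the Normal–Normal posterior has precision τ_n = τ₀ + n/σ² and mean μ_n = (τ₀μ₀ + (n/σ²)x̄)/τ_n.
Here τ₀ = 1/745.3 = 0.001342 and τ_data = 25/434.4 = 0.057551, so τ_n = 0.058893.
Rearranging for μ₀: μ₀ = (μ_n·τ_n − τ_data·x̄)/τ₀ = (514.2650·0.058893 − 0.057551·513.7) / 0.001342 = 0.722660/0.001342 ≈ 538.5.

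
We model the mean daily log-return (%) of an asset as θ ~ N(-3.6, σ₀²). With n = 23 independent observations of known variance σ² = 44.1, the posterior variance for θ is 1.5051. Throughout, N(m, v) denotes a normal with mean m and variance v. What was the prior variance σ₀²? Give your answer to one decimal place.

σ₀² = 7.0

For the Normal–Normal model with known σ², precisions add: τ_n = τ₀ + n/σ².
So 1/σ₀² = 1/1.5051 − 23/44.1 = 0.664408 − 0.521542 = 0.142866.
Hence σ₀² = 1/0.142866 ≈ 7.0.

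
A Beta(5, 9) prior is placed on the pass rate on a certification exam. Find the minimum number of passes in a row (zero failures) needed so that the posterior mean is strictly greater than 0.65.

After k passes and 0 failures the posterior is Beta(5+k, 9), with mean (5+k)/(5+9+k).
Set (5+k)/(14+k) > 0.65 and solve: k > (0.65·14 − 5)/(1 − 0.65) = 11.714.
The smallest integer exceeding 11.714 is 12.

k = 12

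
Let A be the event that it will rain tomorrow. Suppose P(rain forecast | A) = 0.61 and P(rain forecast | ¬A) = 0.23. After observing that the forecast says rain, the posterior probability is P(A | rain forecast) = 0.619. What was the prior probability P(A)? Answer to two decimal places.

P(A) = 0.38

Bayes' rule in odds form gives O(A|E) = O(A)·[P(E|A)/P(E|¬A)], hence O(A) = O(A|E)/LR.
Posterior odds = 0.619/(1−0.619) = 1.6247. LR = 0.61/0.23 = 2.6522.
Prior odds = 1.6247/2.6522 = 0.6126, so P(A) = 0.6126/(1+0.6126) ≈ 0.38.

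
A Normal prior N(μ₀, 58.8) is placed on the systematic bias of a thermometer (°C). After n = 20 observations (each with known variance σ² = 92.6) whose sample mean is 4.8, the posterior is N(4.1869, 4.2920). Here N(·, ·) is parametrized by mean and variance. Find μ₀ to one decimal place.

The posterior mean is a precision-weighted average: μ_n = (τ₀μ₀ + τ_data·x̄)/(τ₀+τ_data), with τ₀=1/σ₀² and τ_data=n/σ².
Here τ₀ = 1/58.8 = 0.017007 and τ_data = 20/92.6 = 0.215983, so τ_n = 0.232990.
Rearranging for μ₀: μ₀ = (μ_n·τ_n − τ_data·x̄)/τ₀ = (4.1869·0.232990 − 0.215983·4.8) / 0.017007 = -0.061213/0.017007 ≈ -3.6.

μ₀ = -3.6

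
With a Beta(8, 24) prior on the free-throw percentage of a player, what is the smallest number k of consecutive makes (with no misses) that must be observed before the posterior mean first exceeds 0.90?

k = 209

After k makes and 0 misses the posterior is Beta(8+k, 24), with mean (8+k)/(8+24+k).
Set (8+k)/(32+k) > 0.90 and solve: k > (0.90·32 − 8)/(1 − 0.90) = 208.000.
The smallest integer exceeding 208.000 is 209, and checking k=209: (217)/(241) = 0.9004 > 0.90.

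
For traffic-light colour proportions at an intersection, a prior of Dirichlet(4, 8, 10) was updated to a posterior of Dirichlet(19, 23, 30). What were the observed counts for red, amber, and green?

counts (15, 15, 20)

For a Dirichlet(α) prior with multinomial counts c, the posterior is Dirichlet(α + c) componentwise.
Counts are posterior − prior componentwise: 19−4=15, 23−8=15, 30−10=20.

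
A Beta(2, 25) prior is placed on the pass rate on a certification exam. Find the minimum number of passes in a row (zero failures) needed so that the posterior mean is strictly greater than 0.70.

After k passes and 0 failures the posterior is Beta(2+k, 25), with mean (2+k)/(2+25+k).
Set (2+k)/(27+k) > 0.70 and solve: k > (0.70·27 − 2)/(1 − 0.70) = 56.333.
The smallest integer exceeding 56.333 is 57, and checking k=57: (59)/(84) = 0.7024 > 0.70.

k = 57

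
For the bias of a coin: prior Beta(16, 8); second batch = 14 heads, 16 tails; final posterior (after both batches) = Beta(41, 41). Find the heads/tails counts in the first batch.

11 heads and 17 tails

Because Beta–binomial updating is additive in the counts, the combined data contributed (α_post−α_prior, β_post−β_prior) successes and failures.
Total across both batches: 41−16=25 heads, 41−8=33 tails.
Subtract the second batch: 25−14=11 heads and 33−16=17 tails.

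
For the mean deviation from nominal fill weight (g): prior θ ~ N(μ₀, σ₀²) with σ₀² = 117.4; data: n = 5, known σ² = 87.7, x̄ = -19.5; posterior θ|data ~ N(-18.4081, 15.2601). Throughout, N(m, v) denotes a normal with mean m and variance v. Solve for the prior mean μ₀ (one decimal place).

The posterior mean is a precision-weighted average: μ_n = (τ₀μ₀ + τ_data·x̄)/(τ₀+τ_data), with τ₀=1/σ₀² and τ_data=n/σ².
Here τ₀ = 1/117.4 = 0.008518 and τ_data = 5/87.7 = 0.057013, so τ_n = 0.065531.
Rearranging for μ₀: μ₀ = (μ_n·τ_n − τ_data·x̄)/τ₀ = (-18.4081·0.065531 − 0.057013·-19.5) / 0.008518 = -0.094548/0.008518 ≈ -11.1.

μ₀ = -11.1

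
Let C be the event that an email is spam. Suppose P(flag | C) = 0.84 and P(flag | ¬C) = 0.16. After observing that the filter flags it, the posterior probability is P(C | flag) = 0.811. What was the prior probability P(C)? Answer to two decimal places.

Bayes' rule in odds form gives O(C|E) = O(C)·[P(E|C)/P(E|¬C)], hence O(C) = O(C|E)/LR.
Posterior odds = 0.811/(1−0.811) = 4.2910. LR = 0.84/0.16 = 5.2500.
Prior odds = 4.2910/5.2500 = 0.8173, so P(C) = 0.8173/(1+0.8173) ≈ 0.45.

P(C) = 0.45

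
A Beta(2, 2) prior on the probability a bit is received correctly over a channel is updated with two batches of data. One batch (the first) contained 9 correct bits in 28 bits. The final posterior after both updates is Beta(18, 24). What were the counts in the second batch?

7 correct bits and 3 errors

Because Beta–binomial updating is additive in the counts, the combined data contributed (α_post−α_prior, β_post−β_prior) successes and failures.
Total across both batches: 18−2=16 correct bits, 24−2=22 errors.
Subtract the first batch: 16−9=7 correct bits and 22−19=3 errors.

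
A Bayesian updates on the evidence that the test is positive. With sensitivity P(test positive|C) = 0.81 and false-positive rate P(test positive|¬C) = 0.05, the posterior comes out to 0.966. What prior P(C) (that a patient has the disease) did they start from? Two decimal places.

P(C) = 0.64

In odds form, posterior odds = prior odds × likelihood ratio, so prior odds = posterior odds ÷ LR.
Posterior odds = 0.966/(1−0.966) = 28.4118. LR = 0.81/0.05 = 16.2000.
Prior odds = 28.4118/16.2000 = 1.7538, so P(C) = 1.7538/(1+1.7538) ≈ 0.64.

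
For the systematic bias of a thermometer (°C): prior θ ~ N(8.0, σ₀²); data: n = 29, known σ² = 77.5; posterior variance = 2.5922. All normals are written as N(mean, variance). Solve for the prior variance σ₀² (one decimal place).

σ₀² = 86.4

For the Normal–Normal model with known σ², precisions add: τ_n = τ₀ + n/σ².
So 1/σ₀² = 1/2.5922 − 29/77.5 = 0.385773 − 0.374194 = 0.011579.
Hence σ₀² = 1/0.011579 ≈ 86.4.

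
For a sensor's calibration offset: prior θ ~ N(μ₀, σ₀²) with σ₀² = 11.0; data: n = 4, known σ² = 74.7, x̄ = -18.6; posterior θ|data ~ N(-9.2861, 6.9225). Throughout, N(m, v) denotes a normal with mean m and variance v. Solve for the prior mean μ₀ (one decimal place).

μ₀ = -3.8

The posterior mean is a precision-weighted average: μ_n = (τ₀μ₀ + τ_data·x̄)/(τ₀+τ_data), with τ₀=1/σ₀² and τ_data=n/σ².
Here τ₀ = 1/11.0 = 0.090909 and τ_data = 4/74.7 = 0.053548, so τ_n = 0.144457.
Rearranging for μ₀: μ₀ = (μ_n·τ_n − τ_data·x̄)/τ₀ = (-9.2861·0.144457 − 0.053548·-18.6) / 0.090909 = -0.345449/0.090909 ≈ -3.8.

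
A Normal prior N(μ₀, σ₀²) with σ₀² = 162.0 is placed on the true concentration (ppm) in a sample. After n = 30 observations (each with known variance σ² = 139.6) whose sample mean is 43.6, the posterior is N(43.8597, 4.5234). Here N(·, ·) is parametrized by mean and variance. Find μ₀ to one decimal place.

The posterior mean is a precision-weighted average: μ_n = (τ₀μ₀ + τ_data·x̄)/(τ₀+τ_data), with τ₀=1/σ₀² and τ_data=n/σ².
Here τ₀ = 1/162.0 = 0.006173 and τ_data = 30/139.6 = 0.214900, so τ_n = 0.221073.
Rearranging for μ₀: μ₀ = (μ_n·τ_n − τ_data·x̄)/τ₀ = (43.8597·0.221073 − 0.214900·43.6) / 0.006173 = 0.326555/0.006173 ≈ 52.9.

μ₀ = 52.9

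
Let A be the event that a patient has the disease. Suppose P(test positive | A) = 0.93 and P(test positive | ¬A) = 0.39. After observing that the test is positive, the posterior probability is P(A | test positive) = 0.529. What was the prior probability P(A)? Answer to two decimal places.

Bayes' rule in odds form gives O(A|E) = O(A)·[P(E|A)/P(E|¬A)], hence O(A) = O(A|E)/LR.
Posterior odds = 0.529/(1−0.529) = 1.1231. LR = 0.93/0.39 = 2.3846.
Prior odds = 1.1231/2.3846 = 0.4710, so P(A) = 0.4710/(1+0.4710) ≈ 0.32.

P(A) = 0.32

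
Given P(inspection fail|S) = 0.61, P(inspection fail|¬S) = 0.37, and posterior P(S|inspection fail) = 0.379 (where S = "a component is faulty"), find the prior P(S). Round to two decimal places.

Bayes' rule in odds form gives O(S|E) = O(S)·[P(E|S)/P(E|¬S)], hence O(S) = O(S|E)/LR.
Posterior odds = 0.379/(1−0.379) = 0.6103. LR = 0.61/0.37 = 1.6486.
Prior odds = 0.6103/1.6486 = 0.3702, so P(S) = 0.3702/(1+0.3702) ≈ 0.27.

P(S) = 0.27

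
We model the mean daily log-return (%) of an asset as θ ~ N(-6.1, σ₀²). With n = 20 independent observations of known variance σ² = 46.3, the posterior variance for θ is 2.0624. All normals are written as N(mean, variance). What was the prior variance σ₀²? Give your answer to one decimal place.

Posterior precision equals prior precision plus data precision: 1/σ_n² = 1/σ₀² + n/σ².
So 1/σ₀² = 1/2.0624 − 20/46.3 = 0.484872 − 0.431965 = 0.052907.
Hence σ₀² = 1/0.052907 ≈ 18.9.

σ₀² = 18.9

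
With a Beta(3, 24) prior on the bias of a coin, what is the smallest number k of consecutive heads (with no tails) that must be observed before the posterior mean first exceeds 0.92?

k = 274

After k heads and 0 tails the posterior is Beta(3+k, 24), with mean (3+k)/(3+24+k).
Set (3+k)/(27+k) > 0.92 and solve: k > (0.92·27 − 3)/(1 − 0.92) = 273.000.
The smallest integer exceeding 273.000 is 274, and checking k=274: (277)/(301) = 0.9203 > 0.92.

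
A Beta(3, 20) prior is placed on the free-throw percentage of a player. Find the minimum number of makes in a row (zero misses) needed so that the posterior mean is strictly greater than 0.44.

k = 13

After k makes and 0 misses the posterior is Beta(3+k, 20), with mean (3+k)/(3+20+k).
Set (3+k)/(23+k) > 0.44 and solve: k > (0.44·23 − 3)/(1 − 0.44) = 12.714.
The smallest integer exceeding 12.714 is 13.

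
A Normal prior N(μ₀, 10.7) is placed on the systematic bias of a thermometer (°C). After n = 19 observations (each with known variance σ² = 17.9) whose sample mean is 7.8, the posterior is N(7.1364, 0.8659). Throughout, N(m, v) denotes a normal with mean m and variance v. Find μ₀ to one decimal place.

The posterior mean is a precision-weighted average: μ_n = (τ₀μ₀ + τ_data·x̄)/(τ₀+τ_data), with τ₀=1/σ₀² and τ_data=n/σ².
Here τ₀ = 1/10.7 = 0.093458 and τ_data = 19/17.9 = 1.061453, so τ_n = 1.154911.
Rearranging for μ₀: μ₀ = (μ_n·τ_n − τ_data·x̄)/τ₀ = (7.1364·1.154911 − 1.061453·7.8) / 0.093458 = -0.037427/0.093458 ≈ -0.4.

μ₀ = -0.4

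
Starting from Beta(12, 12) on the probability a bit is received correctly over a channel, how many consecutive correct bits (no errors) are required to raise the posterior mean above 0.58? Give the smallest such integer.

After k correct bits and 0 errors the posterior is Beta(12+k, 12), with mean (12+k)/(12+12+k).
Set (12+k)/(24+k) > 0.58 and solve: k > (0.58·24 − 12)/(1 − 0.58) = 4.571.
The smallest integer exceeding 4.571 is 5.

k = 5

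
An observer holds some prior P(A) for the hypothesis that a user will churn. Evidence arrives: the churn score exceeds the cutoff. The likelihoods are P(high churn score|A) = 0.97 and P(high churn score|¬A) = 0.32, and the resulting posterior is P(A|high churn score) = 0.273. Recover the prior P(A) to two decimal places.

In odds form, posterior odds = prior odds × likelihood ratio, so prior odds = posterior odds ÷ LR.
Posterior odds = 0.273/(1−0.273) = 0.3755. LR = 0.97/0.32 = 3.0312.
Prior odds = 0.3755/3.0312 = 0.1239, so P(A) = 0.1239/(1+0.1239) ≈ 0.11.

P(A) = 0.11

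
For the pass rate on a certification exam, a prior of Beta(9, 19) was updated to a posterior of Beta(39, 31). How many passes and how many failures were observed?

Beta is conjugate to the binomial likelihood: posterior = Beta(α+s, β+f).
Match parameters: s=39−9=30, f=31−19=12.

30 passes and 12 failures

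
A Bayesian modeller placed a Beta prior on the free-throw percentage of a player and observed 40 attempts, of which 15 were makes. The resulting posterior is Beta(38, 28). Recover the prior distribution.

Beta(23, 3)

Beta is conjugate to the binomial likelihood: posterior = Beta(a+s, b+f).
Subtract the data counts: 38−15=23, 28−25=3.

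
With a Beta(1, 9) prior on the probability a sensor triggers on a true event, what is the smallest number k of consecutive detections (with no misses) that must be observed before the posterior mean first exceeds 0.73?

After k detections and 0 misses the posterior is Beta(1+k, 9), with mean (1+k)/(1+9+k).
Set (1+k)/(10+k) > 0.73 and solve: k > (0.73·10 − 1)/(1 − 0.73) = 23.333.
The smallest integer exceeding 23.333 is 24, and checking k=24: (25)/(34) = 0.7353 > 0.73.

k = 24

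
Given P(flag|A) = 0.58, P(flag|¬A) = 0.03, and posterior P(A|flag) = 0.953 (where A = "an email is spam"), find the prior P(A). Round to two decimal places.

Bayes' rule in odds form gives O(A|E) = O(A)·[P(E|A)/P(E|¬A)], hence O(A) = O(A|E)/LR.
Posterior odds = 0.953/(1−0.953) = 20.2766. LR = 0.58/0.03 = 19.3333.
Prior odds = 20.2766/19.3333 = 1.0488, so P(A) = 1.0488/(1+1.0488) ≈ 0.51.

P(A) = 0.51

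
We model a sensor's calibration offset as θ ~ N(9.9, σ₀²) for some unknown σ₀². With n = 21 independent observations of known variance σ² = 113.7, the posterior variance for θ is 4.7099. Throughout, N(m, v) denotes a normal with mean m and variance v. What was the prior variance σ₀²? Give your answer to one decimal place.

For the Normal–Normal model with known σ², precisions add: τ_n = τ₀ + n/σ².
So 1/σ₀² = 1/4.7099 − 21/113.7 = 0.212319 − 0.184697 = 0.027622.
Hence σ₀² = 1/0.027622 ≈ 36.2.

σ₀² = 36.2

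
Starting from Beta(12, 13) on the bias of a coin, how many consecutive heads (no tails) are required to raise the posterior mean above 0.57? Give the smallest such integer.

k = 6

After k heads and 0 tails the posterior is Beta(12+k, 13), with mean (12+k)/(12+13+k).
Set (12+k)/(25+k) > 0.57 and solve: k > (0.57·25 − 12)/(1 − 0.57) = 5.233.
The smallest integer exceeding 5.233 is 6.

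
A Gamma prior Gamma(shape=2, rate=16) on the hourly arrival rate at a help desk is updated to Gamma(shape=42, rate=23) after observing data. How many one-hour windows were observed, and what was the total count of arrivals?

Gamma–Poisson conjugacy: posterior shape = α + Σxᵢ, posterior rate = β + n.
Matching: Σxᵢ = 42 − 2 = 40 and n = 23 − 16 = 7.

n = 7 one-hour windows with total 40 arrivals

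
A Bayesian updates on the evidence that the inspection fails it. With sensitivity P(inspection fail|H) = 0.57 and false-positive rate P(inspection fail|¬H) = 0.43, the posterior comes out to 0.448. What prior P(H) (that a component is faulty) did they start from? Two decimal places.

Bayes' rule in odds form gives O(H|E) = O(H)·[P(E|H)/P(E|¬H)], hence O(H) = O(H|E)/LR.
Posterior odds = 0.448/(1−0.448) = 0.8116. LR = 0.57/0.43 = 1.3256.
Prior odds = 0.8116/1.3256 = 0.6123, so P(H) = 0.6123/(1+0.6123) ≈ 0.38.

P(H) = 0.38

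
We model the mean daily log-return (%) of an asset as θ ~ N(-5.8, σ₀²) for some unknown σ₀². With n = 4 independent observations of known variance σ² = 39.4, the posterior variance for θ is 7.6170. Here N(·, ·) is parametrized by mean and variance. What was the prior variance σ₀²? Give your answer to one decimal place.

σ₀² = 33.6

Posterior precision equals prior precision plus data precision: 1/σ_n² = 1/σ₀² + n/σ².
So 1/σ₀² = 1/7.6170 − 4/39.4 = 0.131285 − 0.101523 = 0.029762.
Hence σ₀² = 1/0.029762 ≈ 33.6.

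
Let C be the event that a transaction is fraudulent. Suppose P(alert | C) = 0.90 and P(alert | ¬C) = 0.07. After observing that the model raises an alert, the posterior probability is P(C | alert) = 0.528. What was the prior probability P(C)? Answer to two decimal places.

In odds form, posterior odds = prior odds × likelihood ratio, so prior odds = posterior odds ÷ LR.
Posterior odds = 0.528/(1−0.528) = 1.1186. LR = 0.90/0.07 = 12.8571.
Prior odds = 1.1186/12.8571 = 0.0870, so P(C) = 0.0870/(1+0.0870) ≈ 0.08.

P(C) = 0.08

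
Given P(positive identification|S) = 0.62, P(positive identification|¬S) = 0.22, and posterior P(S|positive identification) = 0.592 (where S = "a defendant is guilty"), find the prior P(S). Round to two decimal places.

Bayes' rule in odds form gives O(S|E) = O(S)·[P(E|S)/P(E|¬S)], hence O(S) = O(S|E)/LR.
Posterior odds = 0.592/(1−0.592) = 1.4510. LR = 0.62/0.22 = 2.8182.
Prior odds = 1.4510/2.8182 = 0.5149, so P(S) = 0.5149/(1+0.5149) ≈ 0.34.

P(S) = 0.34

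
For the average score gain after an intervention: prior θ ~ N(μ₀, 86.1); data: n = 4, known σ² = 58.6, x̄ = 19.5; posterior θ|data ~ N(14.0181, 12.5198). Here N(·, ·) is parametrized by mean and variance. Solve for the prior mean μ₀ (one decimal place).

The posterior mean is a precision-weighted average: μ_n = (τ₀μ₀ + τ_data·x̄)/(τ₀+τ_data), with τ₀=1/σ₀² and τ_data=n/σ².
Here τ₀ = 1/86.1 = 0.011614 and τ_data = 4/58.6 = 0.068259, so τ_n = 0.079873.
Rearranging for μ₀: μ₀ = (μ_n·τ_n − τ_data·x̄)/τ₀ = (14.0181·0.079873 − 0.068259·19.5) / 0.011614 = -0.211383/0.011614 ≈ -18.2.

μ₀ = -18.2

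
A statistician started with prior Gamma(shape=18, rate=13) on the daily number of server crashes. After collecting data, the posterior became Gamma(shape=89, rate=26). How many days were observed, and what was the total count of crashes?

Gamma–Poisson conjugacy: posterior shape = α + Σxᵢ, posterior rate = β + n.
Matching: Σxᵢ = 89 − 18 = 71 and n = 26 − 13 = 13.

n = 13 days with total 71 crashes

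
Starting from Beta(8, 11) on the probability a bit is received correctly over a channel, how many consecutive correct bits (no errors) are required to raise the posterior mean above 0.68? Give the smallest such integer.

After k correct bits and 0 errors the posterior is Beta(8+k, 11), with mean (8+k)/(8+11+k).
Set (8+k)/(19+k) > 0.68 and solve: k > (0.68·19 − 8)/(1 − 0.68) = 15.375.
The smallest integer exceeding 15.375 is 16, and checking k=16: (24)/(35) = 0.6857 > 0.68.

k = 16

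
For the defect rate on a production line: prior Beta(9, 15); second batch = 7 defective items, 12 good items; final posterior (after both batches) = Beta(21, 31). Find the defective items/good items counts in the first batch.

Because Beta–binomial updating is additive in the counts, the combined data contributed (α_post−α_prior, β_post−β_prior) successes and failures.
Total across both batches: 21−9=12 defective items, 31−15=16 good items.
Subtract the second batch: 12−7=5 defective items and 16−12=4 good items.

5 defective items and 4 good items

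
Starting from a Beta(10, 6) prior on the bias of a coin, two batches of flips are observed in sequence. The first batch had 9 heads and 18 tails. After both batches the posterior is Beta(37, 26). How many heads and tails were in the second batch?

Because Beta–binomial updating is additive in the counts, the combined data contributed (α_post−α_prior, β_post−β_prior) successes and failures.
Total across both batches: 37−10=27 heads, 26−6=20 tails.
Subtract the first batch: 27−9=18 heads and 20−18=2 tails.

18 heads and 2 tails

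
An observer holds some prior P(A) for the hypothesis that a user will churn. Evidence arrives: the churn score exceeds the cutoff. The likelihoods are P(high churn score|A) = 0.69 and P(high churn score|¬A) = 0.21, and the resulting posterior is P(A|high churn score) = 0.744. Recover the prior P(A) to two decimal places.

P(A) = 0.47

In odds form, posterior odds = prior odds × likelihood ratio, so prior odds = posterior odds ÷ LR.
Posterior odds = 0.744/(1−0.744) = 2.9062. LR = 0.69/0.21 = 3.2857.
Prior odds = 2.9062/3.2857 = 0.8845, so P(A) = 0.8845/(1+0.8845) ≈ 0.47.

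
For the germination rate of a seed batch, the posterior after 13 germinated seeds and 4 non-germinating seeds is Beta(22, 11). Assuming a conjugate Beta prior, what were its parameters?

Beta(9, 7)

Beta is conjugate to the binomial likelihood: posterior = Beta(a+s, b+f).
Subtract the data counts: 22−13=9, 11−4=7.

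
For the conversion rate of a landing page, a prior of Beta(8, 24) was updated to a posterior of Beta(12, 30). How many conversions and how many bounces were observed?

A Beta(α, β) prior with s successes and f failures in binomial data gives a Beta(α+s, β+f) posterior.
So s = 12 − 8 = 4 and f = 30 − 24 = 6.

4 conversions and 6 bounces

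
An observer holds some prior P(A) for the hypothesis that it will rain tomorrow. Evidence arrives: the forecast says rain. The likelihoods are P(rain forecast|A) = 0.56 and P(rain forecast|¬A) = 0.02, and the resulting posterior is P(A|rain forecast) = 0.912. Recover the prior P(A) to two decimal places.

In odds form, posterior odds = prior odds × likelihood ratio, so prior odds = posterior odds ÷ LR.
Posterior odds = 0.912/(1−0.912) = 10.3636. LR = 0.56/0.02 = 28.0000.
Prior odds = 10.3636/28.0000 = 0.3701, so P(A) = 0.3701/(1+0.3701) ≈ 0.27.

P(A) = 0.27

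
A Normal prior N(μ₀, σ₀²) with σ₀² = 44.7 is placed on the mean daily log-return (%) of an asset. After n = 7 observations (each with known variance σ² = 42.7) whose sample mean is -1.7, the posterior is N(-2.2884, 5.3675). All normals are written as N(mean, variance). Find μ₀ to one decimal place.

μ₀ = -6.6

With known observation variance, the Normal–Normal posterior has precision τ_n = τ₀ + n/σ² and mean μ_n = (τ₀μ₀ + (n/σ²)x̄)/τ_n.
Here τ₀ = 1/44.7 = 0.022371 and τ_data = 7/42.7 = 0.163934, so τ_n = 0.186305.
Rearranging for μ₀: μ₀ = (μ_n·τ_n − τ_data·x̄)/τ₀ = (-2.2884·0.186305 − 0.163934·-1.7) / 0.022371 = -0.147653/0.022371 ≈ -6.6.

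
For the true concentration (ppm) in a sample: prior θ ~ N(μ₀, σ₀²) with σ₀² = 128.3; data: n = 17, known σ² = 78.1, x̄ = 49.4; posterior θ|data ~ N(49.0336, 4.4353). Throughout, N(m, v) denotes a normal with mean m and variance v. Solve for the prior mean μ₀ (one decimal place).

The posterior mean is a precision-weighted average: μ_n = (τ₀μ₀ + τ_data·x̄)/(τ₀+τ_data), with τ₀=1/σ₀² and τ_data=n/σ².
Here τ₀ = 1/128.3 = 0.007794 and τ_data = 17/78.1 = 0.217670, so τ_n = 0.225464.
Rearranging for μ₀: μ₀ = (μ_n·τ_n − τ_data·x̄)/τ₀ = (49.0336·0.225464 − 0.217670·49.4) / 0.007794 = 0.302414/0.007794 ≈ 38.8.

μ₀ = 38.8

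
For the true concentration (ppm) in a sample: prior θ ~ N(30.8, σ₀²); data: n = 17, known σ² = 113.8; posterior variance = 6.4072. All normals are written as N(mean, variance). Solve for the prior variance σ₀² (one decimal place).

σ₀² = 149.5

Posterior precision equals prior precision plus data precision: 1/σ_n² = 1/σ₀² + n/σ².
So 1/σ₀² = 1/6.4072 − 17/113.8 = 0.156074 − 0.149385 = 0.006689.
Hence σ₀² = 1/0.006689 ≈ 149.5.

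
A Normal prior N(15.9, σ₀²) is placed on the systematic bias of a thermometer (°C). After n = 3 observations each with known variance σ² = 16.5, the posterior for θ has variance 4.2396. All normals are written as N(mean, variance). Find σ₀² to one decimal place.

σ₀² = 18.5

Posterior precision equals prior precision plus data precision: 1/σ_n² = 1/σ₀² + n/σ².
So 1/σ₀² = 1/4.2396 − 3/16.5 = 0.235871 − 0.181818 = 0.054053.
Hence σ₀² = 1/0.054053 ≈ 18.5.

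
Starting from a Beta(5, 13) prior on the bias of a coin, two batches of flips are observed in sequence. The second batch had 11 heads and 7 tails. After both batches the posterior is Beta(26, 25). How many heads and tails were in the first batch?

10 heads and 5 tails

Sequential conjugate updates are equivalent to a single update on the pooled data, so total successes = posterior α − prior α and total failures = posterior β − prior β.
Total across both batches: 26−5=21 heads, 25−13=12 tails.
Subtract the second batch: 21−11=10 heads and 12−7=5 tails.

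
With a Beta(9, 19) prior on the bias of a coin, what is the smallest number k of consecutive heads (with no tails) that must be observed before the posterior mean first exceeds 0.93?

After k heads and 0 tails the posterior is Beta(9+k, 19), with mean (9+k)/(9+19+k).
Set (9+k)/(28+k) > 0.93 and solve: k > (0.93·28 − 9)/(1 − 0.93) = 243.429.
The smallest integer exceeding 243.429 is 244, and checking k=244: (253)/(272) = 0.9301 > 0.93.

k = 244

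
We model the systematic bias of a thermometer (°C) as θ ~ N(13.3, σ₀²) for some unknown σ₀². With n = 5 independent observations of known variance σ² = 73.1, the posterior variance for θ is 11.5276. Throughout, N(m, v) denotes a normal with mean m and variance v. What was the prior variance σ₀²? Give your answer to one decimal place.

Posterior precision equals prior precision plus data precision: 1/σ_n² = 1/σ₀² + n/σ².
So 1/σ₀² = 1/11.5276 − 5/73.1 = 0.086748 − 0.068399 = 0.018349.
Hence σ₀² = 1/0.018349 ≈ 54.5.

σ₀² = 54.5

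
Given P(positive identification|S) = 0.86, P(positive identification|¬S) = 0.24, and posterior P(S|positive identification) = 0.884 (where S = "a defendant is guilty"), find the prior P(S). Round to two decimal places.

P(S) = 0.68

In odds form, posterior odds = prior odds × likelihood ratio, so prior odds = posterior odds ÷ LR.
Posterior odds = 0.884/(1−0.884) = 7.6207. LR = 0.86/0.24 = 3.5833.
Prior odds = 7.6207/3.5833 = 2.1267, so P(S) = 2.1267/(1+2.1267) ≈ 0.68.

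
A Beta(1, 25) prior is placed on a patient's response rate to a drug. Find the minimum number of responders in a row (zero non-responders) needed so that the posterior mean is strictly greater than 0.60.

k = 37

After k responders and 0 non-responders the posterior is Beta(1+k, 25), with mean (1+k)/(1+25+k).
Set (1+k)/(26+k) > 0.60 and solve: k > (0.60·26 − 1)/(1 − 0.60) = 36.500.
The smallest integer exceeding 36.500 is 37.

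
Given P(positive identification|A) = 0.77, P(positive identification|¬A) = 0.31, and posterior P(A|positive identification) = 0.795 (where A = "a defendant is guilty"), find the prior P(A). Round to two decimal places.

Bayes' rule in odds form gives O(A|E) = O(A)·[P(E|A)/P(E|¬A)], hence O(A) = O(A|E)/LR.
Posterior odds = 0.795/(1−0.795) = 3.8780. LR = 0.77/0.31 = 2.4839.
Prior odds = 3.8780/2.4839 = 1.5613, so P(A) = 1.5613/(1+1.5613) ≈ 0.61.

P(A) = 0.61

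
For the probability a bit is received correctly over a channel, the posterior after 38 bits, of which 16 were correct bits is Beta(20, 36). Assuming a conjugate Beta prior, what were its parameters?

Beta(4, 14)

A Beta(a, b) prior with s successes and f failures in binomial data gives a Beta(a+s, b+f) posterior.
So a = 20 − 16 = 4 and b = 36 − 22 = 14.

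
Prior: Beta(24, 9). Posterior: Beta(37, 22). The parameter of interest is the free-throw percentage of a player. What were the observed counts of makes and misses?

13 makes and 13 misses

Beta is conjugate to the binomial likelihood: posterior = Beta(a+s, b+f).
So s = 37 − 24 = 13 and f = 22 − 9 = 13.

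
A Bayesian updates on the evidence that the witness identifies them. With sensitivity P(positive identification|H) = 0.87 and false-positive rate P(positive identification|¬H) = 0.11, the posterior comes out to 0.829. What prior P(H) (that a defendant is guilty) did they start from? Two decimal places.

P(H) = 0.38

In odds form, posterior odds = prior odds × likelihood ratio, so prior odds = posterior odds ÷ LR.
Posterior odds = 0.829/(1−0.829) = 4.8480. LR = 0.87/0.11 = 7.9091.
Prior odds = 4.8480/7.9091 = 0.6130, so P(H) = 0.6130/(1+0.6130) ≈ 0.38.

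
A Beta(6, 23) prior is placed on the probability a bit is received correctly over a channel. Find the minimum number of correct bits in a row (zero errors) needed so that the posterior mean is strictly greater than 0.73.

After k correct bits and 0 errors the posterior is Beta(6+k, 23), with mean (6+k)/(6+23+k).
Set (6+k)/(29+k) > 0.73 and solve: k > (0.73·29 − 6)/(1 − 0.73) = 56.185.
The smallest integer exceeding 56.185 is 57.

k = 57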